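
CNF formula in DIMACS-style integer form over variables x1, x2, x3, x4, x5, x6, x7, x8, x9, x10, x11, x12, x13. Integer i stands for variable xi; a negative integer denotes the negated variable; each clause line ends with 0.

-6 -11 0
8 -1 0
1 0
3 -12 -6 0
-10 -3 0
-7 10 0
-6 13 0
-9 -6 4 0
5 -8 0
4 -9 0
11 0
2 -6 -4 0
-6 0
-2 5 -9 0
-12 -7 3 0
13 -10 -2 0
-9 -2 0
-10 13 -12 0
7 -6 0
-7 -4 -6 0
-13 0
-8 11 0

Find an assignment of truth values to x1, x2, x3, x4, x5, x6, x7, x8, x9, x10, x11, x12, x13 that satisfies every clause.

x1=T, x2=F, x3=T, x4=T, x5=T, x6=F, x7=F, x8=T, x9=T, x10=F, x11=T, x12=T, x13=F

Check each clause:
  1. (¬x6 ∨ ¬x11) — ¬x6 is true.
  2. (x8 ∨ ¬x1) — x8 is true.
  3. (x1) — x1 is true.
  4. (¬x12 ∨ ¬x6 ∨ x3) — ¬x6 is true.
  5. (¬x3 ∨ ¬x10) — ¬x10 is true.
  6. (¬x7 ∨ x10) — ¬x7 is true.
  7. (¬x6 ∨ x13) — ¬x6 is true.
  8. (¬x6 ∨ x4 ∨ ¬x9) — ¬x6 is true.
  9. (¬x8 ∨ x5) — x5 is true.
  10. (x4 ∨ ¬x9) — x4 is true.
  11. (x11) — x11 is true.
  12. (¬x4 ∨ ¬x6 ∨ x2) — ¬x6 is true.
  13. (¬x6) — ¬x6 is true.
  14. (¬x9 ∨ x5 ∨ ¬x2) — x5 is true.
  15. (¬x12 ∨ x3 ∨ ¬x7) — ¬x7 is true.
  16. (¬x10 ∨ x13 ∨ ¬x2) — ¬x10 is true.
  17. (¬x9 ∨ ¬x2) — ¬x2 is true.
  18. (x13 ∨ ¬x10 ∨ ¬x12) — ¬x10 is true.
  19. (x7 ∨ ¬x6) — ¬x6 is true.
  20. (¬x6 ∨ ¬x4 ∨ ¬x7) — ¬x7 is true.
  21. (¬x13) — ¬x13 is true.
  22. (¬x8 ∨ x11) — x11 is true.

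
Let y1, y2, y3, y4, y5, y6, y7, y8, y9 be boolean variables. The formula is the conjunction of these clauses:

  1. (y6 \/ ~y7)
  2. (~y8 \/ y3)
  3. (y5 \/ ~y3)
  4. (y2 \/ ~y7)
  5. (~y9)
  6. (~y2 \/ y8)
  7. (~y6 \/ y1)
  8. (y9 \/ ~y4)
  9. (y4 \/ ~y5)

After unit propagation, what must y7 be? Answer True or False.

False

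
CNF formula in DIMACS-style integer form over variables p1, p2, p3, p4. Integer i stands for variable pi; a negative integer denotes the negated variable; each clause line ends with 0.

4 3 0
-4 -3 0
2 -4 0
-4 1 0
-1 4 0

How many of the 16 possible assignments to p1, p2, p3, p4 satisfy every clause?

The models are:
  p1=F p2=F p3=T p4=F
  p1=F p2=T p3=T p4=F
  p1=T p2=T p3=F p4=T
That's 3 in total.

3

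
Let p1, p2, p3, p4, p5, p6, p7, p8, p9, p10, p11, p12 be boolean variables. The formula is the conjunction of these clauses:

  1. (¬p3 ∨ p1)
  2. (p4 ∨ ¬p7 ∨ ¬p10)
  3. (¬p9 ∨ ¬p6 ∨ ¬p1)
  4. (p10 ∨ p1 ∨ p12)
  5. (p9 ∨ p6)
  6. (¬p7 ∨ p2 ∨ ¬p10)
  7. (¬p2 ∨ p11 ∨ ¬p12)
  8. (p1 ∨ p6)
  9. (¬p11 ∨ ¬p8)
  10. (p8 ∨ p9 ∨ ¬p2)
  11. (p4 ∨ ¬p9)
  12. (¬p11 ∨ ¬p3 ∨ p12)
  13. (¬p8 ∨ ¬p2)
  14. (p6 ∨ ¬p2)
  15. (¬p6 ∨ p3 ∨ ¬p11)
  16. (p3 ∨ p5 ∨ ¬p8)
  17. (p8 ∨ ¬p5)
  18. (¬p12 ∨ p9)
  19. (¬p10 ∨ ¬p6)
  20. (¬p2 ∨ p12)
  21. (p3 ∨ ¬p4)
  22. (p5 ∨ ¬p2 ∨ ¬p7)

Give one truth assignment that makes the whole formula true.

p1 = T  p2 = F  p3 = F  p4 = F  p5 = F  p6 = T  p7 = T  p8 = F  p9 = F  p10 = F  p11 = F  p12 = F

Check each clause:
  1. (¬p3 ∨ p1) — p1 is true.
  2. (p4 ∨ ¬p7 ∨ ¬p10) — ¬p10 is true.
  3. (¬p9 ∨ ¬p6 ∨ ¬p1) — ¬p9 is true.
  4. (p12 ∨ p10 ∨ p1) — p1 is true.
  5. (p9 ∨ p6) — p6 is true.
  6. (p2 ∨ ¬p7 ∨ ¬p10) — ¬p10 is true.
  7. (¬p12 ∨ ¬p2 ∨ p11) — ¬p12 is true.
  8. (p6 ∨ p1) — p1 is true.
  9. (¬p8 ∨ ¬p11) — ¬p8 is true.
  10. (¬p2 ∨ p8 ∨ p9) — ¬p2 is true.
  11. (p4 ∨ ¬p9) — ¬p9 is true.
  12. (p12 ∨ ¬p11 ∨ ¬p3) — ¬p11 is true.
  13. (¬p2 ∨ ¬p8) — ¬p8 is true.
  14. (p6 ∨ ¬p2) — p6 is true.
  15. (¬p6 ∨ p3 ∨ ¬p11) — ¬p11 is true.
  16. (p3 ∨ ¬p8 ∨ p5) — ¬p8 is true.
  17. (p8 ∨ ¬p5) — ¬p5 is true.
  18. (¬p12 ∨ p9) — ¬p12 is true.
  19. (¬p6 ∨ ¬p10) — ¬p10 is true.
  20. (¬p2 ∨ p12) — ¬p2 is true.
  21. (¬p4 ∨ p3) — ¬p4 is true.
  22. (¬p7 ∨ p5 ∨ ¬p2) — ¬p2 is true.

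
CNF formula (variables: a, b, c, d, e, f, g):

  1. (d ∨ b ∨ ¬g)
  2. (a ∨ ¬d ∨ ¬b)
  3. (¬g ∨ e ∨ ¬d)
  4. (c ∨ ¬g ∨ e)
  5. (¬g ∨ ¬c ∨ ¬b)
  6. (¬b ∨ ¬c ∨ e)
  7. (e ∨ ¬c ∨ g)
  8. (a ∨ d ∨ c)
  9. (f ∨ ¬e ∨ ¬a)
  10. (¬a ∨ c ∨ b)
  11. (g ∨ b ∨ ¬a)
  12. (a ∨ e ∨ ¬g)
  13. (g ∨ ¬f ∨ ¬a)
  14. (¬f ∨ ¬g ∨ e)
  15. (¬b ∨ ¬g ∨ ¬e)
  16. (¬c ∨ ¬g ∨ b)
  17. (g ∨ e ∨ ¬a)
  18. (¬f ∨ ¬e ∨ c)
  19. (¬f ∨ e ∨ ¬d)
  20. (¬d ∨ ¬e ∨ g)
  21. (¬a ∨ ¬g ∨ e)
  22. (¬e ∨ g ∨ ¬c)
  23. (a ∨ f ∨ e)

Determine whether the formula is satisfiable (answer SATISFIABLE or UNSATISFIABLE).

Branch on a: take a = False.
For the remaining variables, b = False, c = False, d = True, e = True, f = False, g = True works.
So a=False  b=False  c=False  d=True  e=True  f=False  g=True is a satisfying assignment.

SATISFIABLE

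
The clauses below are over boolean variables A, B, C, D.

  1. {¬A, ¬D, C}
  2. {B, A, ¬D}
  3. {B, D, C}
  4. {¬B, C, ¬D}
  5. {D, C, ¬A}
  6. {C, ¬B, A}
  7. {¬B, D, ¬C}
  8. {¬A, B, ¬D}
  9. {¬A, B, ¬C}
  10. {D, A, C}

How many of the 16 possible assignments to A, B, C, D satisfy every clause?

3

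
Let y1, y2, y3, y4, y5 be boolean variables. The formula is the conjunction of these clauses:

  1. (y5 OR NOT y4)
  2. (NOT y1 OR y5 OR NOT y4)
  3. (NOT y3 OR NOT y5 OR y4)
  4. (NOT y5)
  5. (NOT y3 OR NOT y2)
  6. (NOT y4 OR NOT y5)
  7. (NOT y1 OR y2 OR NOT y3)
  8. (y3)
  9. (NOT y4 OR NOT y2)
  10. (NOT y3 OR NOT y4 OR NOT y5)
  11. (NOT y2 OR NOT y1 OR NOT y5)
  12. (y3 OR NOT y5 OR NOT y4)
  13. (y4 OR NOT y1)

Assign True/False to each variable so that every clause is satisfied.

y1=F  y2=F  y3=T  y4=F  y5=F

Unit propagation: (NOT y5) forces y5 = False.
(NOT y4) is a unit clause, so y4 = False.
The clause (y3) is unit: y3 must be True.
The clause (NOT y2) is unit: y2 must be False.
The clause (NOT y1) is unit: y1 must be False.
Every clause has at least one true literal under this assignment.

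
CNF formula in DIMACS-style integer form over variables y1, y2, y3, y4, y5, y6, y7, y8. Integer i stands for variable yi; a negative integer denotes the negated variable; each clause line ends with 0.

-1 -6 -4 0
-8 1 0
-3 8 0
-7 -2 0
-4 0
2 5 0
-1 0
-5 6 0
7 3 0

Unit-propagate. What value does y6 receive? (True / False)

True

(!y4) stands alone — y4 = False.
(!y1) stands alone — y1 = False.
(y1 || !y8): since y1 = False, the clause reduces to (!y8). y8 = False.
(!y3 || y8): since y8 = False, the clause reduces to (!y3). y3 = False.
From (y3 || y7) and y3 = False: y7 = True.
In (!y2 || !y7), !y7 is now false; !y2 must hold, so y2 = False.
In (y2 || y5), y2 is now false; y5 must hold, so y5 = True.
(y6 || !y5) with y5 = True leaves only y6, so y6 = True.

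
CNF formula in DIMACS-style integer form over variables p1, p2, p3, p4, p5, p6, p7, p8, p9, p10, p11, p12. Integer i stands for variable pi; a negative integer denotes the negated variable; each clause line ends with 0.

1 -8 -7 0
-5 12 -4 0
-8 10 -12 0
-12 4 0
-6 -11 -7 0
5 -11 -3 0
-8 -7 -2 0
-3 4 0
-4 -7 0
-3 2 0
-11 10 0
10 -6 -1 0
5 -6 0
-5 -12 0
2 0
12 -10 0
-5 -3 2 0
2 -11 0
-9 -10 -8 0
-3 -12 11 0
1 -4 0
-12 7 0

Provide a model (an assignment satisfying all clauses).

p1=False  p2=True  p3=False  p4=False  p5=False  p6=False  p7=True  p8=False  p9=False  p10=False  p11=False  p12=False

Unit propagation: (p2) forces p2 = True.
Pure literal: p3 appears only negated; assign p3 = False.
p6 occurs only negated in the remaining clauses — set p6 = False.
Set p1 = False and propagate.
  then p4 is forced to False.
  then p12 is forced to False.
  then p10 is forced to False.
  then p11 is forced to False.
For the remaining variables, p5 = False, p7 = True, p8 = False, p9 = False works.
Every clause has at least one true literal under this assignment.
Check each clause:
  1. (¬p8 ∨ p1 ∨ ¬p7) — ¬p8 is true.
  2. (¬p4 ∨ p12 ∨ ¬p5) — ¬p5 is true.
  3. (p10 ∨ ¬p8 ∨ ¬p12) — ¬p8 is true.
  4. (p4 ∨ ¬p12) — ¬p12 is true.
  5. (¬p6 ∨ ¬p7 ∨ ¬p11) — ¬p6 is true.
  6. (p5 ∨ ¬p3 ∨ ¬p11) — ¬p11 is true.
  7. (¬p7 ∨ ¬p8 ∨ ¬p2) — ¬p8 is true.
  8. (p4 ∨ ¬p3) — ¬p3 is true.
  9. (¬p7 ∨ ¬p4) — ¬p4 is true.
  10. (p2 ∨ ¬p3) — p2 is true.
  11. (p10 ∨ ¬p11) — ¬p11 is true.
  12. (¬p6 ∨ ¬p1 ∨ p10) — ¬p6 is true.
  13. (¬p6 ∨ p5) — ¬p6 is true.
  14. (¬p12 ∨ ¬p5) — ¬p5 is true.
  15. (p2) — p2 is true.
  16. (¬p10 ∨ p12) — ¬p10 is true.
  17. (¬p5 ∨ ¬p3 ∨ p2) — p2 is true.
  18. (p2 ∨ ¬p11) — p2 is true.
  19. (¬p10 ∨ ¬p9 ∨ ¬p8) — ¬p8 is true.
  20. (p11 ∨ ¬p12 ∨ ¬p3) — ¬p12 is true.
  21. (p1 ∨ ¬p4) — ¬p4 is true.
  22. (¬p12 ∨ p7) — ¬p12 is true.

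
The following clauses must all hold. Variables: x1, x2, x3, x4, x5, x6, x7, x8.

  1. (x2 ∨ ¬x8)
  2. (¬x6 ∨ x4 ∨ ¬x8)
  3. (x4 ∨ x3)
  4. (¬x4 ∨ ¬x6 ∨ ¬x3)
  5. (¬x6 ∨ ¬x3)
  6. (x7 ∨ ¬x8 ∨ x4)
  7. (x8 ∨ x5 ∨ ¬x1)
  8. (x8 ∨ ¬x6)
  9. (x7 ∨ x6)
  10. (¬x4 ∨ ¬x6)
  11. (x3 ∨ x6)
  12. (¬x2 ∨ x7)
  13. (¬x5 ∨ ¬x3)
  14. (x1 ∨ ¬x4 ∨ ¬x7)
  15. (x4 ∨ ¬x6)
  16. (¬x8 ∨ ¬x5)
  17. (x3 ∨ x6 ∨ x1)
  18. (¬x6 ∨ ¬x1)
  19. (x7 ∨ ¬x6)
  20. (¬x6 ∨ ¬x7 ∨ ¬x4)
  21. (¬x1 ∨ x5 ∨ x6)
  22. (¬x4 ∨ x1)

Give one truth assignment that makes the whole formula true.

Set x1 = False and propagate.
  then x4 is forced to False.
  then x3 is forced to True.
  then x6 is forced to False.
  then x7 is forced to True.
  then x5 is forced to False.
Try x2 = True.
x8 is now unconstrained; take x8 = True.
Every clause has at least one true literal under this assignment.

x1 = F, x2 = T, x3 = T, x4 = F, x5 = F, x6 = F, x7 = T, x8 = T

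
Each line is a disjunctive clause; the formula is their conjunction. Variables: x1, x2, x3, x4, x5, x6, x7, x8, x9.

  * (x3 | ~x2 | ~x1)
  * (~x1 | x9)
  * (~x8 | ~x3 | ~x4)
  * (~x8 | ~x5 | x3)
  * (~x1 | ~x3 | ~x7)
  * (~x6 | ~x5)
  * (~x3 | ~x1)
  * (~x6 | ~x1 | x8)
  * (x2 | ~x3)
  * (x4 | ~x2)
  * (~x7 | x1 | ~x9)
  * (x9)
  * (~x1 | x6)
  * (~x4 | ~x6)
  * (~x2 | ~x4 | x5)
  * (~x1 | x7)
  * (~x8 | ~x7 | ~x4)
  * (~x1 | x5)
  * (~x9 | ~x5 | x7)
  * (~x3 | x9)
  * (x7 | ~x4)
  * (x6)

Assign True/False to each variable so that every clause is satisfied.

x1=False  x2=False  x3=False  x4=False  x5=False  x6=True  x7=False  x8=False  x9=True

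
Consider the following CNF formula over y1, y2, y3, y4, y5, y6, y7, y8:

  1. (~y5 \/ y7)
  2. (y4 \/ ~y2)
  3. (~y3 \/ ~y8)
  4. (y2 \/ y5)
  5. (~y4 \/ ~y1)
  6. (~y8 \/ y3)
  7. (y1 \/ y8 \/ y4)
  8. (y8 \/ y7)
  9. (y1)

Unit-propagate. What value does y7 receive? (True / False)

(y1) is a unit clause: y1 = True.
(~y4 \/ ~y1) with y1 = True leaves only ~y4, so y4 = False.
(y4 \/ ~y2): since y4 = False, the clause reduces to (~y2). y2 = False.
(y5 \/ y2) with y2 = False leaves only y5, so y5 = True.
(~y5 \/ y7) with y5 = True leaves only y7, so y7 = True.

True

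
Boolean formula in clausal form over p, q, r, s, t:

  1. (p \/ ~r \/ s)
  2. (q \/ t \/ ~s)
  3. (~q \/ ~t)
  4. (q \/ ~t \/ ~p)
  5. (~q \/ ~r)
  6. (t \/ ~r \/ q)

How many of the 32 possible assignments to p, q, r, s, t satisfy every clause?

9

Case analysis on q and t:
  q=T, t=T: a clause becomes empty — 0.
  q=T, t=F: remaining (p,r,s) ∈ {(F,F,F); (F,F,T); (T,F,F); (T,F,T)} — 4.
  q=F, t=T: remaining (p,r,s) ∈ {(F,F,F); (F,F,T); (F,T,T)} — 3.
  q=F, t=F: remaining (p,r,s) ∈ {(F,F,F); (T,F,F)} — 2.
Total: 0 + 4 + 3 + 2 = 9.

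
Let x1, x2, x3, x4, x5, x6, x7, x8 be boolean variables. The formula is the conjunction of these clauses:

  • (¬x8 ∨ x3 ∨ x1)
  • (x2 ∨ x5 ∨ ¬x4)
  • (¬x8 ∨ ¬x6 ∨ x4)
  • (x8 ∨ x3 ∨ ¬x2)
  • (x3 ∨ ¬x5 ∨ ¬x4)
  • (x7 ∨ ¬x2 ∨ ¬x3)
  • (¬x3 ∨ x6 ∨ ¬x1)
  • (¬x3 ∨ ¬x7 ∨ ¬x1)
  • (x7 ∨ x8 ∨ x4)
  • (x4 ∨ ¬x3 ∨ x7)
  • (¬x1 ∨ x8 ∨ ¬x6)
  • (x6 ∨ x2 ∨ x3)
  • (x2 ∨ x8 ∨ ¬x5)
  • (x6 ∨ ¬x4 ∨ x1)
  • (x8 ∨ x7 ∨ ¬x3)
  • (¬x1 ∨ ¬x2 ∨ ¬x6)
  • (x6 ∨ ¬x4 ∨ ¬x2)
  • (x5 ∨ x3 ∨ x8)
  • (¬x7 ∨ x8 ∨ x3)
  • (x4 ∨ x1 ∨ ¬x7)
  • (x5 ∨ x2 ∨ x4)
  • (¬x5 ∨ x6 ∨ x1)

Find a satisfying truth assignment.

x1 = F, x2 = T, x3 = T, x4 = T, x5 = T, x6 = T, x7 = T, x8 = T

Branch on x1: take x1 = False.
For the remaining variables, x2 = True, x3 = True, x4 = True, x5 = True, x6 = True, x7 = True, x8 = True works.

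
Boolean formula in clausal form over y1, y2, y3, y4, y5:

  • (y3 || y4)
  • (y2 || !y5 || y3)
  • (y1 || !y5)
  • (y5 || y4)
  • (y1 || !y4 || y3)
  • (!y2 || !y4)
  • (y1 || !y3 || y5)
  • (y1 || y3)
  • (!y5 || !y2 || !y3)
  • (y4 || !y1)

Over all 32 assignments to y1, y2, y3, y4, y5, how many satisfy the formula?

3

The models are:
  y1=T y2=F y3=F y4=T y5=F
  y1=T y2=F y3=T y4=T y5=F
  y1=T y2=F y3=T y4=T y5=T
That's 3 in total.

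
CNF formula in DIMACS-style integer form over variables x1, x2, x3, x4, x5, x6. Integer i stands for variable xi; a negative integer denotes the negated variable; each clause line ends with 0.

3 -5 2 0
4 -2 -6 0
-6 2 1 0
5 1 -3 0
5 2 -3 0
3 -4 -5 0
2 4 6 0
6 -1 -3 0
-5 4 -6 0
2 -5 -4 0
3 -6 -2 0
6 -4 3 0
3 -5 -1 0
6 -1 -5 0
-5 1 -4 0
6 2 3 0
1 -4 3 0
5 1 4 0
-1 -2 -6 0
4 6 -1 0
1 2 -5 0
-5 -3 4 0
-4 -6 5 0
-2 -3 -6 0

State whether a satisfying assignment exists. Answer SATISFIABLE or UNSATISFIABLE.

SATISFIABLE

Try x1 = False.
The remaining clauses are satisfied by x2 = True, x3 = False, x4 = False, x5 = True, x6 = False.
Every clause has at least one true literal under this assignment.
So x1 = False, x2 = True, x3 = False, x4 = False, x5 = True, x6 = False is a satisfying assignment.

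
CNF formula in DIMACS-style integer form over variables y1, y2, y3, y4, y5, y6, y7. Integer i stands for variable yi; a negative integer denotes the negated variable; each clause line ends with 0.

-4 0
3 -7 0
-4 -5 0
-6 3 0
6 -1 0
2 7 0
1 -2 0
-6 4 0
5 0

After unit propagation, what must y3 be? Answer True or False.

(~y4) stands alone — y4 = False.
(~y6 | y4): since y4 = False, the clause reduces to (~y6). y6 = False.
From (y6 | ~y1) and y6 = False: y1 = False.
(y1 | ~y2): since y1 = False, the clause reduces to (~y2). y2 = False.
From (y2 | y7) and y2 = False: y7 = True.
(~y7 | y3): since y7 = True, the clause reduces to (y3). y3 = True.

True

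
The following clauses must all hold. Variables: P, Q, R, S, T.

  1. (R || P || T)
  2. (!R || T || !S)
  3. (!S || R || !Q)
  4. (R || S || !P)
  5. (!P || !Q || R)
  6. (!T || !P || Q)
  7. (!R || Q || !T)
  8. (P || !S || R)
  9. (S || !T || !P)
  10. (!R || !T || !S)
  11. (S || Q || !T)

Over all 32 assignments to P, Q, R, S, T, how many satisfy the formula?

7

Satisfying assignments:
  P=0 Q=0 R=1 S=0 T=0
  P=0 Q=1 R=0 S=0 T=1
  P=0 Q=1 R=1 S=0 T=0
  P=0 Q=1 R=1 S=0 T=1
  P=1 Q=0 R=0 S=1 T=0
  P=1 Q=0 R=1 S=0 T=0
  P=1 Q=1 R=1 S=0 T=0
That's 7 in total.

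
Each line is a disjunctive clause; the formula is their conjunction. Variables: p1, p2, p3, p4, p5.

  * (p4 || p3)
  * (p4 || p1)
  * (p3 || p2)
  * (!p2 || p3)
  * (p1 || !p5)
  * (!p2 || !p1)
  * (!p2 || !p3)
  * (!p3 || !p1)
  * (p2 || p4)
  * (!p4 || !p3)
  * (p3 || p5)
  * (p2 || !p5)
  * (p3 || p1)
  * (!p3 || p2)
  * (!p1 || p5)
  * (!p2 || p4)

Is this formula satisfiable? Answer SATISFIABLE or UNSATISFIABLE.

UNSATISFIABLE

p3 = True:
  propagation gives p2=False; an empty clause results — contradiction.
p3 = False:
  propagation gives p4=True, p2=True; an empty clause results — contradiction.
Every branch closes, so no satisfying assignment exists.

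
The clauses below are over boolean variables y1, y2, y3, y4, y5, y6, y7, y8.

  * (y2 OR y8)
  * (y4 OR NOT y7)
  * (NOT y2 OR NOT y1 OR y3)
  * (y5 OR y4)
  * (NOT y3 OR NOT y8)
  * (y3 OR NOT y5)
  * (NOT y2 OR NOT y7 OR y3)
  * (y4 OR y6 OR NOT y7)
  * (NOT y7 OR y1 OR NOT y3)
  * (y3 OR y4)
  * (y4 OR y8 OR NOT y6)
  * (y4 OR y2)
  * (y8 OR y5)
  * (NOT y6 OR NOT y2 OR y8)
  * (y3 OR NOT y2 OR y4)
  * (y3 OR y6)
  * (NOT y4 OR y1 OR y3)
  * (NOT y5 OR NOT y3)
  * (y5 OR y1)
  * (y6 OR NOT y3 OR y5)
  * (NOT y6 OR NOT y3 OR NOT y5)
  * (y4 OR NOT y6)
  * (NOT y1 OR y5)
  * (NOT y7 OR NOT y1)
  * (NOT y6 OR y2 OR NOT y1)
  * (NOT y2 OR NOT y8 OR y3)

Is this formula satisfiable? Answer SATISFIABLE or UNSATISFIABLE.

UNSATISFIABLE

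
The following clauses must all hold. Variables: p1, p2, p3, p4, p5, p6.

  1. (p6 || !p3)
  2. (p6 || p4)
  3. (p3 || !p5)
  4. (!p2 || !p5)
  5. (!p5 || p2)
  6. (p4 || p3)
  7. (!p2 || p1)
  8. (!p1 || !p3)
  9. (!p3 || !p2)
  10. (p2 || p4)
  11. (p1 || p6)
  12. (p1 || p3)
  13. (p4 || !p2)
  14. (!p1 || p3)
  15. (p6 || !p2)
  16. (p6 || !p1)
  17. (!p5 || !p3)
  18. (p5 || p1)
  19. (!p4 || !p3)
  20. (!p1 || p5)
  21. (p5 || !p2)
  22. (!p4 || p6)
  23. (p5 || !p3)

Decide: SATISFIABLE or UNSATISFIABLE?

UNSATISFIABLE

p3 = True:
  propagation gives p6=True, p1=False, p2=False, p5=False; an empty clause results — contradiction.
p3 = False:
  propagation gives p5=False, p4=True, p1=True; an empty clause results — contradiction.
Every branch closes, so no satisfying assignment exists.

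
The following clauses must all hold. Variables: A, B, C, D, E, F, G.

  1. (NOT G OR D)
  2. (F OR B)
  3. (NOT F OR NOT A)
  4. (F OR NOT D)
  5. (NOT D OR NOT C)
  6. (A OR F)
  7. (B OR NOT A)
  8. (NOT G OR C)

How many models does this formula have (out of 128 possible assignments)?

Split on F, then A.
  F=T, A=T: a clause becomes empty — 0.
  F=T, A=F: B, E free; 3 ways for (C,D,G) × 2^2 = 12.
  F=F, A=T: remaining (B,C,D,E,G) ∈ {(T,F,F,F,F); (T,F,F,T,F); (T,T,F,F,F); (T,T,F,T,F)} — 4.
  F=F, A=F: a clause becomes empty — 0.
Total: 0 + 12 + 4 + 0 = 16.

16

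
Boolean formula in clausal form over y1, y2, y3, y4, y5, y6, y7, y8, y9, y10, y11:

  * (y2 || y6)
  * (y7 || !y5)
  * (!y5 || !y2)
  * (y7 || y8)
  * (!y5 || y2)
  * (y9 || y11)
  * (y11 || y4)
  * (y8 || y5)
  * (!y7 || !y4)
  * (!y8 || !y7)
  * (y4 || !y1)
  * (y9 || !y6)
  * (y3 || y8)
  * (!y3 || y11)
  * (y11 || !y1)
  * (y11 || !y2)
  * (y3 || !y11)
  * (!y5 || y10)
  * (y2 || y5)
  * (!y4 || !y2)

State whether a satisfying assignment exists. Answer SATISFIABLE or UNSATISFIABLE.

SATISFIABLE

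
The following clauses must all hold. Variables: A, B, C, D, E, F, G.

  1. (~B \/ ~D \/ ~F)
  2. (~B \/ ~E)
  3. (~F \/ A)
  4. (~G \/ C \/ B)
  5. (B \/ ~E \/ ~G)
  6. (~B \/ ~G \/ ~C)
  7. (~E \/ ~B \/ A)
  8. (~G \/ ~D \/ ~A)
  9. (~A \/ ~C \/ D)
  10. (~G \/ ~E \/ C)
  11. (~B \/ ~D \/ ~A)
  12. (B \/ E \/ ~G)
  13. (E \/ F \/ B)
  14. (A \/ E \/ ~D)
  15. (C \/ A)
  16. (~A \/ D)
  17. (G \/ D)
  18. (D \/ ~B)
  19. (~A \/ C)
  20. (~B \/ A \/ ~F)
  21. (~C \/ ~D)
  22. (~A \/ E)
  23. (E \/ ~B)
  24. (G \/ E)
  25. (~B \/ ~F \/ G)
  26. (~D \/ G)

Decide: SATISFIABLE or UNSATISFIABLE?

UNSATISFIABLE

B = True:
  propagation gives E=False; an empty clause results — contradiction.
B = False:
  A = True:
    propagation gives D=True, G=False; an empty clause results — contradiction.
  A = False:
    propagation gives F=False, E=True, G=False, C=True; an empty clause results — contradiction.
Every branch closes, so no satisfying assignment exists.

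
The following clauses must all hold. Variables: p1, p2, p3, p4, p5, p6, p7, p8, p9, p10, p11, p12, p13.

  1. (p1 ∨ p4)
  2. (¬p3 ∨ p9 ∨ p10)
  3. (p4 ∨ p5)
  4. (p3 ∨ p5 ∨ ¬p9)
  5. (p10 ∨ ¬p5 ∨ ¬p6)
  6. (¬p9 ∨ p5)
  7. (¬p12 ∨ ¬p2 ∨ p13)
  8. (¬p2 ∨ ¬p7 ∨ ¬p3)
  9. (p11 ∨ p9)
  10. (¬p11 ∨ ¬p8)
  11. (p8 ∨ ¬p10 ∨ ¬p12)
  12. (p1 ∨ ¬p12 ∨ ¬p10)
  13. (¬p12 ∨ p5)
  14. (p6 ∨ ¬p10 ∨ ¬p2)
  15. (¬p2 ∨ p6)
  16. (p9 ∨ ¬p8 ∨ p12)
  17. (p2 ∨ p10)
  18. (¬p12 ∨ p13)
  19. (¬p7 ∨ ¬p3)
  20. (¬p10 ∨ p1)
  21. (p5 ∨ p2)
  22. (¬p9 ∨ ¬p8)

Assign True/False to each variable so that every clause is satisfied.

Pure literal: p1 appears only positively; assign p1 = True.
Pure literal: p4 appears only positively; assign p4 = True.
Branch on p2: take p2 = True.
  then p6 is forced to True.
Branch on p3: take p3 = False.
Branch on p5: take p5 = True.
  then p10 is forced to True.
For the remaining variables, p7 = True, p8 = False, p9 = False, p11 = True, p12 = False, p13 = True works.

p1 = True, p2 = True, p3 = False, p4 = True, p5 = True, p6 = True, p7 = True, p8 = False, p9 = False, p10 = True, p11 = True, p12 = False, p13 = True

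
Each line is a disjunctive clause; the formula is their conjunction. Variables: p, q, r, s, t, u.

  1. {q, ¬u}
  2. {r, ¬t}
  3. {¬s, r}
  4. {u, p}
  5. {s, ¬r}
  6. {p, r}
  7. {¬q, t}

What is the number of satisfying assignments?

6

The models are:
  p=0 q=1 r=1 s=1 t=1 u=1
  p=1 q=0 r=0 s=0 t=0 u=0
  p=1 q=0 r=1 s=1 t=0 u=0
  p=1 q=0 r=1 s=1 t=1 u=0
  p=1 q=1 r=1 s=1 t=1 u=0
  p=1 q=1 r=1 s=1 t=1 u=1
Count: 6.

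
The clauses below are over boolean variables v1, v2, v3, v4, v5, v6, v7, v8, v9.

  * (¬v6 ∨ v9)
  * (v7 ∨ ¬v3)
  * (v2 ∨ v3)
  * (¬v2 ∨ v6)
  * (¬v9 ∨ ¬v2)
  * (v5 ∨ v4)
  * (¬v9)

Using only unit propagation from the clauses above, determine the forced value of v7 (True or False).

True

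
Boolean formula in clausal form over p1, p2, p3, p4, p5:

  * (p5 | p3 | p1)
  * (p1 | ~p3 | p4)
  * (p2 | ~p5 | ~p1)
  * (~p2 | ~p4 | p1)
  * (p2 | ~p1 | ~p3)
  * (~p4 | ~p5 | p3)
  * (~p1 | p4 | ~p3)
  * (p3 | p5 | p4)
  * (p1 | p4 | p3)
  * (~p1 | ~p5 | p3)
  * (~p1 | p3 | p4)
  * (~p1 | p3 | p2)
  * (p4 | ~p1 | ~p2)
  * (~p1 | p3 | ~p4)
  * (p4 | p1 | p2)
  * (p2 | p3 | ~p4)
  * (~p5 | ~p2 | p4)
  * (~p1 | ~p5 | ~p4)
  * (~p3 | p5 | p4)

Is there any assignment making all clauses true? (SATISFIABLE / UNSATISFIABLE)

SATISFIABLE

Branch on p1: take p1 = True.
Branch on p2: take p2 = True.
  then p4 is forced to True.
  then p3 is forced to True.
  then p5 is forced to False.
So p1 = T, p2 = T, p3 = T, p4 = T, p5 = F is a satisfying assignment.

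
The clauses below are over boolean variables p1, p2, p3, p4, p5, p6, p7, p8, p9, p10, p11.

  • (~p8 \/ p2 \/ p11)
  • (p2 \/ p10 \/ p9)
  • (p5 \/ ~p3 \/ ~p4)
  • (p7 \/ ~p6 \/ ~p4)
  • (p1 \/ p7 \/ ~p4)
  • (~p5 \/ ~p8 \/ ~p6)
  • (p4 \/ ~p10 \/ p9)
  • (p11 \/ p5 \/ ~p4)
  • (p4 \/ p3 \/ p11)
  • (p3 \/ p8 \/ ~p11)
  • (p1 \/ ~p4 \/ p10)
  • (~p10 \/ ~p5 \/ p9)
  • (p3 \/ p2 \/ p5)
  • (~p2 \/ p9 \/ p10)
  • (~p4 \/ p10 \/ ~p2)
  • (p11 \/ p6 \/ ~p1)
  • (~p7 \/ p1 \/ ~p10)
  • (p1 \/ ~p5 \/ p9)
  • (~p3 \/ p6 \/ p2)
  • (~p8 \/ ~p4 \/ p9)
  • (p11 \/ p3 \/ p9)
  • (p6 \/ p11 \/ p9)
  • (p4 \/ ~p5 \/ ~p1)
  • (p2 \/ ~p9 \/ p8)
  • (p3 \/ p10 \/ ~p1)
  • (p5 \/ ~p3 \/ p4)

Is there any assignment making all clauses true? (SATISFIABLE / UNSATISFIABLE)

Branch on p1: take p1 = False.
The remaining clauses are satisfied by p2 = True, p3 = True, p4 = False, p5 = True, p6 = True, p7 = False, p8 = False, p9 = True, p10 = True, p11 = False.
So p1=F  p2=T  p3=T  p4=F  p5=T  p6=T  p7=F  p8=F  p9=T  p10=T  p11=F is a satisfying assignment.

SATISFIABLE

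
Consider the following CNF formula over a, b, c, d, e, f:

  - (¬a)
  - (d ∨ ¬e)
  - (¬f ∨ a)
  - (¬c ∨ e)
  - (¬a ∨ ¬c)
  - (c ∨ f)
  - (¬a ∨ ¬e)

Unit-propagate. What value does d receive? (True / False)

(¬a) stands alone — a = False.
In (a ∨ ¬f), a is now false; ¬f must hold, so f = False.
In (f ∨ c), f is now false; c must hold, so c = True.
(e ∨ ¬c): since c = True, the clause reduces to (e). e = True.
In (¬e ∨ d), ¬e is now false; d must hold, so d = True.

True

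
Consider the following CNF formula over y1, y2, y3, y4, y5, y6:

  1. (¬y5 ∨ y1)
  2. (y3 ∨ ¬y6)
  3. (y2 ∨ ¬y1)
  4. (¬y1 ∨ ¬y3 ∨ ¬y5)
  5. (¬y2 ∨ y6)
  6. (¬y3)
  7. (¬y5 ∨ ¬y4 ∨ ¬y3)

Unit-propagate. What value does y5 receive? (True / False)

(¬y3) is a unit clause: y3 = False.
In (y3 ∨ ¬y6), y3 is now false; ¬y6 must hold, so y6 = False.
In (y6 ∨ ¬y2), y6 is now false; ¬y2 must hold, so y2 = False.
In (¬y1 ∨ y2), y2 is now false; ¬y1 must hold, so y1 = False.
(¬y5 ∨ y1) with y1 = False leaves only ¬y5, so y5 = False.

False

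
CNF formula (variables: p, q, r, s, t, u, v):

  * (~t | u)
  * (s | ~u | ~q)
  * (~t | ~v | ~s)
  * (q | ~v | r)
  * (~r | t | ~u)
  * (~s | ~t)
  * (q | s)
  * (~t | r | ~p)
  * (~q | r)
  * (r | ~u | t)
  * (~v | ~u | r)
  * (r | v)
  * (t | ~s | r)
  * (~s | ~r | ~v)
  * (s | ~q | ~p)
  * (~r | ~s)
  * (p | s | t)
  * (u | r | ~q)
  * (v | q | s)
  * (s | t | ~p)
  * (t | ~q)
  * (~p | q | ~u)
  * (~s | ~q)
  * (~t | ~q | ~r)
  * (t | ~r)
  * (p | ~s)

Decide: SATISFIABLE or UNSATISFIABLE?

r = True:
  propagation gives s=False, q=True, u=False, t=False; an empty clause results — contradiction.
r = False:
  propagation gives q=False, v=False; an empty clause results — contradiction.
Every branch closes, so no satisfying assignment exists.

UNSATISFIABLE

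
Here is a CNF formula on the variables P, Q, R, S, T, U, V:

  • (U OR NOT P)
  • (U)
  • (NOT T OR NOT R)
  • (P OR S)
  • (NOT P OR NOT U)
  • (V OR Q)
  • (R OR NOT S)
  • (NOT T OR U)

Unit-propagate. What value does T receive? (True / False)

Unit clause (U) sets U = True.
(NOT U OR NOT P): since U = True, the clause reduces to (NOT P). P = False.
From (P OR S) and P = False: S = True.
(NOT S OR R): since S = True, the clause reduces to (R). R = True.
From (NOT T OR NOT R) and R = True: T = False.

False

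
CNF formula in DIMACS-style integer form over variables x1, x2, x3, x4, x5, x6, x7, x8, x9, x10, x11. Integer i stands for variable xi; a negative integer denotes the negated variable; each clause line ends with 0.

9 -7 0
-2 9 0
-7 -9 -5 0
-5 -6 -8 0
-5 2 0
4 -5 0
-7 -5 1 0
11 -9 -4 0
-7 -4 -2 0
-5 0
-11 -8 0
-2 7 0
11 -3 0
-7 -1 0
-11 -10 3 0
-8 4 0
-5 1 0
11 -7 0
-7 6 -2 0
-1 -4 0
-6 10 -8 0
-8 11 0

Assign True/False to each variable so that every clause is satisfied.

x1 = 0, x2 = 0, x3 = 1, x4 = 1, x5 = 0, x6 = 1, x7 = 0, x8 = 0, x9 = 1, x10 = 0, x11 = 1

Check each clause:
  1. (¬x7 ∨ x9) — x9 is true.
  2. (x9 ∨ ¬x2) — x9 is true.
  3. (¬x5 ∨ ¬x7 ∨ ¬x9) — ¬x7 is true.
  4. (¬x8 ∨ ¬x5 ∨ ¬x6) — ¬x8 is true.
  5. (x2 ∨ ¬x5) — ¬x5 is true.
  6. (x4 ∨ ¬x5) — ¬x5 is true.
  7. (¬x7 ∨ ¬x5 ∨ x1) — ¬x5 is true.
  8. (¬x9 ∨ x11 ∨ ¬x4) — x11 is true.
  9. (¬x2 ∨ ¬x4 ∨ ¬x7) — ¬x7 is true.
  10. (¬x5) — ¬x5 is true.
  11. (¬x11 ∨ ¬x8) — ¬x8 is true.
  12. (¬x2 ∨ x7) — ¬x2 is true.
  13. (¬x3 ∨ x11) — x11 is true.
  14. (¬x7 ∨ ¬x1) — ¬x7 is true.
  15. (¬x11 ∨ x3 ∨ ¬x10) — x3 is true.
  16. (x4 ∨ ¬x8) — ¬x8 is true.
  17. (¬x5 ∨ x1) — ¬x5 is true.
  18. (¬x7 ∨ x11) — ¬x7 is true.
  19. (¬x7 ∨ x6 ∨ ¬x2) — ¬x7 is true.
  20. (¬x1 ∨ ¬x4) — ¬x1 is true.
  21. (x10 ∨ ¬x8 ∨ ¬x6) — ¬x8 is true.
  22. (¬x8 ∨ x11) — ¬x8 is true.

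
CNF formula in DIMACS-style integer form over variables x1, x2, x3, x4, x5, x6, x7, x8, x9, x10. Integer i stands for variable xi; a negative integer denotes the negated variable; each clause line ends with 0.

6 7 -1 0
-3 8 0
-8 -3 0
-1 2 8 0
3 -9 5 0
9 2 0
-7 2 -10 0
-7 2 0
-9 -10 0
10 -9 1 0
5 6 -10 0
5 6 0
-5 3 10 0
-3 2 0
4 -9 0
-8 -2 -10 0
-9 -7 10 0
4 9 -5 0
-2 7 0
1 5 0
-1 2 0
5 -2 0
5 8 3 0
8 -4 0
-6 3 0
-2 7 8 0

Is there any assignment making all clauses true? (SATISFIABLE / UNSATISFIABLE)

x2 = True:
  x9 = True:
    propagation gives x10=False; an empty clause results — contradiction.
  x9 = False:
    propagation gives x4=True, x8=True, x3=False, x10=True; an empty clause results — contradiction.
x2 = False:
  propagation gives x9=True, x7=False, x10=False, x1=True; an empty clause results — contradiction.
Every branch closes, so no satisfying assignment exists.

UNSATISFIABLE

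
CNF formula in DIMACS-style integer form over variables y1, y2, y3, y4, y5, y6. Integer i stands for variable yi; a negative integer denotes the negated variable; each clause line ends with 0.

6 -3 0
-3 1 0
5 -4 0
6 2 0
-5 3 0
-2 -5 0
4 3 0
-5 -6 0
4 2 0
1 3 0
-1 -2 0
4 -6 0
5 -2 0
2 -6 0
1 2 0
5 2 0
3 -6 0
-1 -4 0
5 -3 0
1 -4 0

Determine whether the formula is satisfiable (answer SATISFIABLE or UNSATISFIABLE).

UNSATISFIABLE

y2 = True:
  propagation gives y5=False; an empty clause results — contradiction.
y2 = False:
  propagation gives y6=True; an empty clause results — contradiction.
Every branch closes, so no satisfying assignment exists.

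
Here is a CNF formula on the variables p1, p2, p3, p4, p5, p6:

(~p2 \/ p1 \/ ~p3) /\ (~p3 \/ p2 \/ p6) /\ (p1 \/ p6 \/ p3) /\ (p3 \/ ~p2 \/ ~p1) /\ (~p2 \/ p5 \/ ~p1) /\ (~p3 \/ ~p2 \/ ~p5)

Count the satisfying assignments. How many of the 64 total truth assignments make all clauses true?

24

Case analysis on p2 and p3:
  p2=T, p3=T: a clause becomes empty — 0.
  p2=T, p3=F: remaining (p1,p4,p5,p6) ∈ {(F,F,F,T); (F,F,T,T); (F,T,F,T); (F,T,T,T)} — 4.
  p2=F, p3=T: forces p6=T; p1, p4, p5 free → 2^3 = 8.
  p2=F, p3=F: p4, p5 free; 3 ways for (p1,p6) × 2^2 = 12.
Total: 0 + 4 + 8 + 12 = 24.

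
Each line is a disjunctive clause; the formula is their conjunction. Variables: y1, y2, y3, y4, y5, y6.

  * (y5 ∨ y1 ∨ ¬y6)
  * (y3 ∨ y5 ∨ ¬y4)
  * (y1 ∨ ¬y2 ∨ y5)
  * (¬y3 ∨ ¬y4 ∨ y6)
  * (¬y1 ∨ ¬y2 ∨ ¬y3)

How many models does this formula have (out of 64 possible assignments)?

Case analysis on y1 and y3:
  y1=1, y3=1: y5 free; 3 ways for (y2,y4,y6) × 2^1 = 6.
  y1=1, y3=0: y2, y6 free; 3 ways for (y4,y5) × 2^2 = 12.
  y1=0, y3=1: 7 of the 16 assignments to (y2,y4,y5,y6) work.
  y1=0, y3=0: 9 of the 16 assignments to (y2,y4,y5,y6) work.
Total: 6 + 12 + 7 + 9 = 34.

34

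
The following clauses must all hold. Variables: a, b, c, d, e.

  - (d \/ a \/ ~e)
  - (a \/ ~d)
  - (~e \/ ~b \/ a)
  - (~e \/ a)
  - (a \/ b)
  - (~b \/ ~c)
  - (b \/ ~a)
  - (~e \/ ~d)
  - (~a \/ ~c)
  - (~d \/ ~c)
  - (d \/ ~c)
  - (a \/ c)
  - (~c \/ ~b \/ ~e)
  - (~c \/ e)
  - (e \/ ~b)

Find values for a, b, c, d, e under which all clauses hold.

a=True, b=True, c=False, d=False, e=True

Try a = True.
  then b is forced to True.
  then c is forced to False.
  then e is forced to True.
  then d is forced to False.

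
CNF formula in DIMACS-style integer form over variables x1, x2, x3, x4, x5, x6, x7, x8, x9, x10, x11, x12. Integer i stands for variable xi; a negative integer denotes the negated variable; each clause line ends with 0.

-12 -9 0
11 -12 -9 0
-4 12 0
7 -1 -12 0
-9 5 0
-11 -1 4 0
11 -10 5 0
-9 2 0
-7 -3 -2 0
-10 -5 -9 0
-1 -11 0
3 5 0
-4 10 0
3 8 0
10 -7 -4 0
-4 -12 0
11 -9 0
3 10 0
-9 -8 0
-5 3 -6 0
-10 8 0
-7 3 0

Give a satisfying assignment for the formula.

x1=True, x2=True, x3=True, x4=False, x5=False, x6=True, x7=False, x8=False, x9=False, x10=False, x11=False, x12=False

Check each clause:
  1. (NOT x9 OR NOT x12) — NOT x12 is true.
  2. (NOT x9 OR x11 OR NOT x12) — NOT x12 is true.
  3. (x12 OR NOT x4) — NOT x4 is true.
  4. (NOT x12 OR x7 OR NOT x1) — NOT x12 is true.
  5. (x5 OR NOT x9) — NOT x9 is true.
  6. (NOT x1 OR NOT x11 OR x4) — NOT x11 is true.
  7. (x5 OR NOT x10 OR x11) — NOT x10 is true.
  8. (NOT x9 OR x2) — x2 is true.
  9. (NOT x7 OR NOT x2 OR NOT x3) — NOT x7 is true.
  10. (NOT x10 OR NOT x9 OR NOT x5) — NOT x5 is true.
  11. (NOT x1 OR NOT x11) — NOT x11 is true.
  12. (x5 OR x3) — x3 is true.
  13. (x10 OR NOT x4) — NOT x4 is true.
  14. (x8 OR x3) — x3 is true.
  15. (NOT x4 OR NOT x7 OR x10) — NOT x7 is true.
  16. (NOT x4 OR NOT x12) — NOT x4 is true.
  17. (NOT x9 OR x11) — NOT x9 is true.
  18. (x3 OR x10) — x3 is true.
  19. (NOT x8 OR NOT x9) — NOT x8 is true.
  20. (x3 OR NOT x5 OR NOT x6) — x3 is true.
  21. (NOT x10 OR x8) — NOT x10 is true.
  22. (NOT x7 OR x3) — NOT x7 is true.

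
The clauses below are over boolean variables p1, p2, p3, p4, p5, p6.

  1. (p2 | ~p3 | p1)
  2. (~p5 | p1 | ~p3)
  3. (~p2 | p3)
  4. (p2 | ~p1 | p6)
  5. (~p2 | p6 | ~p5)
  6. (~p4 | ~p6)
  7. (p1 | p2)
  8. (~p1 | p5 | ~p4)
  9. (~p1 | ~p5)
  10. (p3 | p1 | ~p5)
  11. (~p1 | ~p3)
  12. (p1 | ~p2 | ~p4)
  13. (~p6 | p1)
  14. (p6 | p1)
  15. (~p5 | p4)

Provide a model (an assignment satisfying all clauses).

p1=T, p2=F, p3=F, p4=F, p5=F, p6=T

Check each clause:
  1. (p1 | ~p3 | p2) — p1 is true.
  2. (~p5 | ~p3 | p1) — p1 is true.
  3. (p3 | ~p2) — ~p2 is true.
  4. (p2 | p6 | ~p1) — p6 is true.
  5. (p6 | ~p2 | ~p5) — ~p5 is true.
  6. (~p6 | ~p4) — ~p4 is true.
  7. (p2 | p1) — p1 is true.
  8. (~p1 | p5 | ~p4) — ~p4 is true.
  9. (~p5 | ~p1) — ~p5 is true.
  10. (p3 | p1 | ~p5) — p1 is true.
  11. (~p1 | ~p3) — ~p3 is true.
  12. (p1 | ~p4 | ~p2) — p1 is true.
  13. (~p6 | p1) — p1 is true.
  14. (p1 | p6) — p1 is true.
  15. (~p5 | p4) — ~p5 is true.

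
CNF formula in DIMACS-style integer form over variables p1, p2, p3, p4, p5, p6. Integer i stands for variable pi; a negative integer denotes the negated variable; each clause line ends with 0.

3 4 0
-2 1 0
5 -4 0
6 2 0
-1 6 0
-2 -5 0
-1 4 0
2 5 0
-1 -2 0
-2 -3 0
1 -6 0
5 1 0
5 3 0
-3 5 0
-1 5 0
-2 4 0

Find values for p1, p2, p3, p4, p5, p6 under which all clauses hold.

p1=T, p2=F, p3=F, p4=T, p5=T, p6=T

Set p1 = True and propagate.
  then p6 is forced to True.
  then p4 is forced to True.
  then p5 is forced to True.
  then p2 is forced to False.
p3 is now unconstrained; take p3 = False.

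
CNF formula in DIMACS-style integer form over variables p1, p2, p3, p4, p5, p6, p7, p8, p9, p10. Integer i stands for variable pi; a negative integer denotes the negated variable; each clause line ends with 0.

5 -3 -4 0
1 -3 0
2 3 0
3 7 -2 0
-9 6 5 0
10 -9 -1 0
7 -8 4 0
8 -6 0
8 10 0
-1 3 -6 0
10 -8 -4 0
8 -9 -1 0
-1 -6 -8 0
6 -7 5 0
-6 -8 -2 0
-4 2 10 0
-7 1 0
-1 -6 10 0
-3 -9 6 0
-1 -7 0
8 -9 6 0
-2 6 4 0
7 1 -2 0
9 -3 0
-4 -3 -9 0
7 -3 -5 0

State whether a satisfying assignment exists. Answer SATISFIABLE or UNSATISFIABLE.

p6 = True:
  propagation gives p8=True, p1=False, p3=False, p2=True; an empty clause results — contradiction.
p6 = False:
  p3 = True:
    propagation gives p1=True, p9=False; an empty clause results — contradiction.
  p3 = False:
    propagation gives p2=True, p7=True, p5=True, p1=True; an empty clause results — contradiction.
Every branch closes, so no satisfying assignment exists.

UNSATISFIABLE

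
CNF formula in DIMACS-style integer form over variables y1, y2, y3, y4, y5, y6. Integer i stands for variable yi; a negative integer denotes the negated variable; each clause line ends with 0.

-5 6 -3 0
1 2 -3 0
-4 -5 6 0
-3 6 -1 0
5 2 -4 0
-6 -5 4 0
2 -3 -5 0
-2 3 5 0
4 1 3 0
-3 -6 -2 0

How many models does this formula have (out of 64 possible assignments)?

Case analysis on y3 and y5:
  y3=1, y5=1: a clause becomes empty — 0.
  y3=1, y5=0: remaining (y1,y2,y4,y6) ∈ {(0,1,0,0); (0,1,1,0); (1,0,0,1)} — 3.
  y3=0, y5=1: y2 free; 3 ways for (y1,y4,y6) × 2^1 = 6.
  y3=0, y5=0: remaining (y1,y2,y4,y6) ∈ {(1,0,0,0); (1,0,0,1)} — 2.
Total: 0 + 3 + 6 + 2 = 11.

11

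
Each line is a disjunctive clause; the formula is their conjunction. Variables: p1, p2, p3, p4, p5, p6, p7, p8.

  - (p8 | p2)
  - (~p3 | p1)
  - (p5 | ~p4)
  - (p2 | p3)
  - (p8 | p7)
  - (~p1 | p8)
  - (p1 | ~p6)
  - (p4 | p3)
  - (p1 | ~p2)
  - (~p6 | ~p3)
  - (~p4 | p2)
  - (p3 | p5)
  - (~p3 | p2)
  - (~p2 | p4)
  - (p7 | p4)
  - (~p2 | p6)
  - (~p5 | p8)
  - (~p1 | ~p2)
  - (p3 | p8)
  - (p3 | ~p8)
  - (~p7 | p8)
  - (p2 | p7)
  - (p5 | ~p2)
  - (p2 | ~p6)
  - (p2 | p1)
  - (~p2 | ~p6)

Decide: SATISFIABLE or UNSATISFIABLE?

UNSATISFIABLE

p2 = True:
  propagation gives p1=True; an empty clause results — contradiction.
p2 = False:
  propagation gives p8=True, p3=True; an empty clause results — contradiction.
Every branch closes, so no satisfying assignment exists.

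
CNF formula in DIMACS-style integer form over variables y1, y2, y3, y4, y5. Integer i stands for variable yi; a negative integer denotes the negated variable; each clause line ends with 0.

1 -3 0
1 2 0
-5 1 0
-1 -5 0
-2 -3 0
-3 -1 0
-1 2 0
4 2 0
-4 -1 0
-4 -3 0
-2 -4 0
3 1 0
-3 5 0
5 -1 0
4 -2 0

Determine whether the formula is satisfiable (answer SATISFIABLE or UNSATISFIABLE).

y1 = True:
  propagation gives y5=False; an empty clause results — contradiction.
y1 = False:
  propagation gives y3=False; an empty clause results — contradiction.
Every branch closes, so no satisfying assignment exists.

UNSATISFIABLE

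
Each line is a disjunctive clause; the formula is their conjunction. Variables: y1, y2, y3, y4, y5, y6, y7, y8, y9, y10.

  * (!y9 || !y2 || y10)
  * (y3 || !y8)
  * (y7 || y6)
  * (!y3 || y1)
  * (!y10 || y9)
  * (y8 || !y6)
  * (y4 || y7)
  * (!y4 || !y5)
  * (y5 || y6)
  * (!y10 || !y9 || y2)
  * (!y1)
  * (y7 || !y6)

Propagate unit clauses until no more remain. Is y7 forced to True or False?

True

(!y1) is a unit clause: y1 = False.
(!y3 || y1) with y1 = False leaves only !y3, so y3 = False.
In (y3 || !y8), y3 is now false; !y8 must hold, so y8 = False.
(y8 || !y6): since y8 = False, the clause reduces to (!y6). y6 = False.
From (y6 || y7) and y6 = False: y7 = True.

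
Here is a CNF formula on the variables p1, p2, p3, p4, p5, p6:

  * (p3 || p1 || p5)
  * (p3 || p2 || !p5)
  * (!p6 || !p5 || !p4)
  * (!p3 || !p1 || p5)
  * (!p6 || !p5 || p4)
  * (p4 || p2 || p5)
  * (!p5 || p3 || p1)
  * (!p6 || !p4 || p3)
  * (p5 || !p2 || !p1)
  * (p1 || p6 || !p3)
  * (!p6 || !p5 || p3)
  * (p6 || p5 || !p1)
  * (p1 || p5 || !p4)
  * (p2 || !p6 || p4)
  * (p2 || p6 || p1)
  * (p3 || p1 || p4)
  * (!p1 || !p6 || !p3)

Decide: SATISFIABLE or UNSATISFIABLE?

Try p1 = True.
Branch on p2: take p2 = True.
  then p5 is forced to True.
For the remaining variables, p3 = True, p4 = False, p6 = False works.
So p1=True  p2=True  p3=True  p4=False  p5=True  p6=False is a satisfying assignment.

SATISFIABLE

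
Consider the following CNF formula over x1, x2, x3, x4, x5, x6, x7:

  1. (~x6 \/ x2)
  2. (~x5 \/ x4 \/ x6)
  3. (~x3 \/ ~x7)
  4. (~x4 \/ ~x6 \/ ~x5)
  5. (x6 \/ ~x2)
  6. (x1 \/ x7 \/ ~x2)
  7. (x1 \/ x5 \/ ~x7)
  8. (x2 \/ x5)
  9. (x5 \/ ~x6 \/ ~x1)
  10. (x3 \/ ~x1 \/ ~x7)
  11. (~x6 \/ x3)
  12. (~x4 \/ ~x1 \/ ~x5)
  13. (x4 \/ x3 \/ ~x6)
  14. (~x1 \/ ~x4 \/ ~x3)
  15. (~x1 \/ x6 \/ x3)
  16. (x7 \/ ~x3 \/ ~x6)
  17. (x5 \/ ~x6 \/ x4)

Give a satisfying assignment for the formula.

x1 = F, x2 = F, x3 = T, x4 = T, x5 = T, x6 = F, x7 = F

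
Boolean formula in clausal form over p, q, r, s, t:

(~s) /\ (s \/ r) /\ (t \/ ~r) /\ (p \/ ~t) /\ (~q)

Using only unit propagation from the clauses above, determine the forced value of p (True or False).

True

Unit clause (~s) sets s = False.
(s \/ r) with s = False leaves only r, so r = True.
(~r \/ t): since r = True, the clause reduces to (t). t = True.
From (~t \/ p) and t = True: p = True.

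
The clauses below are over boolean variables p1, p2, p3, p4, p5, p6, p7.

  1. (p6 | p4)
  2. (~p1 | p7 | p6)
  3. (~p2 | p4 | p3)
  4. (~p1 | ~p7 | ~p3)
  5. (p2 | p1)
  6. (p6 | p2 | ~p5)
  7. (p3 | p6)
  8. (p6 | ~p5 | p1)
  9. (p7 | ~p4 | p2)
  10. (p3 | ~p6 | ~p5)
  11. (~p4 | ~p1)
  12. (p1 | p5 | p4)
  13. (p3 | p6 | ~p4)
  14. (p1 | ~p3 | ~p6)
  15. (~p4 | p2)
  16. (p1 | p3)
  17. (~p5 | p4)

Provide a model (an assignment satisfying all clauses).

p1=F, p2=T, p3=T, p4=T, p5=F, p6=F, p7=T

Branch on p1: take p1 = False.
  then p2 is forced to True.
  then p3 is forced to True.
  then p6 is forced to False.
  then p4 is forced to True.
  then p5 is forced to False.
p7 is now unconstrained; take p7 = True.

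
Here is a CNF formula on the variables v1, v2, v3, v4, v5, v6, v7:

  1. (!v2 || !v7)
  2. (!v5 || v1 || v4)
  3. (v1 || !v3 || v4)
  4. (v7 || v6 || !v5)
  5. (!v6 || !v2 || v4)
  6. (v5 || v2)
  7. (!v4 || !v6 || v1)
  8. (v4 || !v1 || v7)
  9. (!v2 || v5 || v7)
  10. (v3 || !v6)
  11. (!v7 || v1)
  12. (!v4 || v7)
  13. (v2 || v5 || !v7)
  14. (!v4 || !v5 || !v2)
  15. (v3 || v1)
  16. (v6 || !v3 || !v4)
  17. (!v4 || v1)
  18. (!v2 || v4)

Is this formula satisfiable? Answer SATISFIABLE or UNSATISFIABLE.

Try v1 = True.
For the remaining variables, v2 = False, v3 = True, v4 = True, v5 = True, v6 = True, v7 = True works.
So v1 = T, v2 = F, v3 = T, v4 = T, v5 = T, v6 = T, v7 = T is a satisfying assignment.

SATISFIABLE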